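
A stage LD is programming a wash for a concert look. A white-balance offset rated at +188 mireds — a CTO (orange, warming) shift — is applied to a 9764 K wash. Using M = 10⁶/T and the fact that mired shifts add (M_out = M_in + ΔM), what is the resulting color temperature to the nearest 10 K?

M_in = 10⁶/9764 = 102.42 mireds.
M_out = 102.42 + (+188) = 290.42 mireds.
T_out = 10⁶/290.42 = 3443.3 K → 3440 K.

3440 K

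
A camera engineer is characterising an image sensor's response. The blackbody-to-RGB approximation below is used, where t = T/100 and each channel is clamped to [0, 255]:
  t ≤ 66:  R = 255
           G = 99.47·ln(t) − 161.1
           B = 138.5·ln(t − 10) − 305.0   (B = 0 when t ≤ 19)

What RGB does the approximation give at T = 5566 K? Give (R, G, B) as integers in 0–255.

(255, 239, 224)

t = 5566/100 = 55.66; the t ≤ 66 branch applies.
R = 255 by definition for t ≤ 66.
G = 99.47·ln 55.66 − 161.1 = 99.47·4.0193 − 161.1 = 238.696.
B = 138.5·ln(55.66 − 10) − 305.0 = 138.5·ln 45.66 − 305.0 = 138.5·3.8212 − 305.0 = 224.239.
Rounded: (255, 239, 224).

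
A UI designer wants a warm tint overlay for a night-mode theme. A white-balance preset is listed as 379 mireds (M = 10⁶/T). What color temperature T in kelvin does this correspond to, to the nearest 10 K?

2640 K

T = 10⁶ / 379 = 2638.52 K → 2640 K.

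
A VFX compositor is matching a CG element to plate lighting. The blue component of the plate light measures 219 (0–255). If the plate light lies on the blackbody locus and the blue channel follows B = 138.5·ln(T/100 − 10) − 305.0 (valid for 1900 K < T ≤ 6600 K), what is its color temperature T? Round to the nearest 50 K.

ln(t − 10) = (219 + 305.0) / 138.5 = 3.7834.
t − 10 = e^3.7834 = 43.965, so t = 53.965.
T = 100·t = 5396 K → 5400 K to the nearest 50 K.

5400 K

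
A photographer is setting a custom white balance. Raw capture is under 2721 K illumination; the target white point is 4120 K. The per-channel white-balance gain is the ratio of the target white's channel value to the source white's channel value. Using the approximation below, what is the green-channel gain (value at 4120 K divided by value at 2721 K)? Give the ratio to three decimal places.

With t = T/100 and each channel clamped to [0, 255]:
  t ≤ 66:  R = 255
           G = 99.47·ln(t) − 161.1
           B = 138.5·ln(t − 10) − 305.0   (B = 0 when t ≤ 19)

1.246

At 2721 K (t = 27.21):
  G = 99.47·ln 27.21 − 161.1 = 99.47·3.3036 − 161.1 = 167.508.
At 4120 K (t = 41.2):
  G = 99.47·ln 41.2 − 161.1 = 99.47·3.7184 − 161.1 = 208.773.
Gain = 208.773 / 167.508 = 1.2464 → 1.246.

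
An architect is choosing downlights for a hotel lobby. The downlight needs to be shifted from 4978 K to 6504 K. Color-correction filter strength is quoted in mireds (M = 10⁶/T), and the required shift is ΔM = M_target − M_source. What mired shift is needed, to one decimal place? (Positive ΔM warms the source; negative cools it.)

-47.1 mireds

M_source = 10⁶/4978 = 200.884; M_target = 10⁶/6504 = 153.752.
ΔM = 153.752 − 200.884 = -47.132 → -47.1 mireds, a cooling shift.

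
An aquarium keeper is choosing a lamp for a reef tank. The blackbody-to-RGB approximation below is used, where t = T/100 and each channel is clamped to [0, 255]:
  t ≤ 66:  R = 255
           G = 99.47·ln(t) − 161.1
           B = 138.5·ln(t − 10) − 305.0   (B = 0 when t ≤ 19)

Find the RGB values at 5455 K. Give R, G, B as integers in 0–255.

R=255, G=237, B=221

t = 5455/100 = 54.55; the t ≤ 66 branch applies.
R = 255 by definition for t ≤ 66.
G = 99.47·ln 54.55 − 161.1 = 99.47·3.9991 − 161.1 = 236.692.
B = 138.5·ln(54.55 − 10) − 305.0 = 138.5·ln 44.55 − 305.0 = 138.5·3.7966 − 305.0 = 220.831.
Rounded: (255, 237, 221).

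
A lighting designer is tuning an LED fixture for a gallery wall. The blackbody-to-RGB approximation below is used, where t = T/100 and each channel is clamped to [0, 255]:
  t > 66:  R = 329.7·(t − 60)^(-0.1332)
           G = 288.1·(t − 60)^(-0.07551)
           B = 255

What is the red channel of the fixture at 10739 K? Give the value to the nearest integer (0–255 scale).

t = 10739/100 = 107.39; the t > 66 branch applies.
R = 329.7·(107.39 − 60)^(-0.1332) = 329.7·47.39^(-0.1332) = 329.7·0.59813 = 197.205.
Rounded: 197.

197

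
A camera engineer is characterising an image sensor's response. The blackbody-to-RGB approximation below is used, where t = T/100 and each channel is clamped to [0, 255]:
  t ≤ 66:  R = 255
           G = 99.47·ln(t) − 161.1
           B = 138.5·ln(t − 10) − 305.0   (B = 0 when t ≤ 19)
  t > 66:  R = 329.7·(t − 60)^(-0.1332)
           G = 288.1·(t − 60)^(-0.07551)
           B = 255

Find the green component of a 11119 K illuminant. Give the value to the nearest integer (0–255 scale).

214

t = 11119/100 = 111.19; the t > 66 branch applies.
G = 288.1·(111.19 − 60)^(-0.07551) = 288.1·51.19^(-0.07551) = 288.1·0.74292 = 214.034.
Rounded: 214.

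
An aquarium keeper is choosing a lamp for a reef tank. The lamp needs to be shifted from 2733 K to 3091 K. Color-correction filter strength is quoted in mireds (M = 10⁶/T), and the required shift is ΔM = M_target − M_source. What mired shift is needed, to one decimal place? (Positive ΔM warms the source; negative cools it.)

-42.4 mireds

M_source = 10⁶/2733 = 365.898; M_target = 10⁶/3091 = 323.520.
ΔM = 323.520 − 365.898 = -42.378 → -42.4 mireds, a cooling shift.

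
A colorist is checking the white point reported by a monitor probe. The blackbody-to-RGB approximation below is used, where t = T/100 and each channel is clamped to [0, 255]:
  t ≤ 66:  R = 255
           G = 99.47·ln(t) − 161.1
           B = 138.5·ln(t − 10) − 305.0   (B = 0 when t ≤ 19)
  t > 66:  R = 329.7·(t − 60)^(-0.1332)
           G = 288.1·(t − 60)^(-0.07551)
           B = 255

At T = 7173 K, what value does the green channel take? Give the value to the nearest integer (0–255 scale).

239

t = 7173/100 = 71.73; the t > 66 branch applies.
G = 288.1·(71.73 − 60)^(-0.07551) = 288.1·11.73^(-0.07551) = 288.1·0.83034 = 239.222.
Rounded: 239.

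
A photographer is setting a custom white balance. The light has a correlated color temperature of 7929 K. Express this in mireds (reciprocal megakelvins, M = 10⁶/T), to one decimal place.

M = 10⁶ / 7929 = 126.119 → 126.1 mireds.

126.1 mireds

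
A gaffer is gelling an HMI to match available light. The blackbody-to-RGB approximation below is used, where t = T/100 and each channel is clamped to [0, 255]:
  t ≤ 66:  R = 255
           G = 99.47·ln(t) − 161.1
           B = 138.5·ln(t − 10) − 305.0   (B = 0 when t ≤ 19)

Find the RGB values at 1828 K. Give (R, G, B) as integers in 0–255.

(255, 128, 0)

t = 1828/100 = 18.28; the t ≤ 66 branch applies.
R = 255 by definition for t ≤ 66.
G = 99.47·ln 18.28 − 161.1 = 99.47·2.9058 − 161.1 = 127.941.
t = 18.28 ≤ 19, so B = 0.
Rounded: (255, 128, 0).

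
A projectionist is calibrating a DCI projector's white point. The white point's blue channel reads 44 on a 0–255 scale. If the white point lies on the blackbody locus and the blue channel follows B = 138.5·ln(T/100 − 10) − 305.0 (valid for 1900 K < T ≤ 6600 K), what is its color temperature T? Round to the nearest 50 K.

2250 K

ln(t − 10) = (44 + 305.0) / 138.5 = 2.5199.
t − 10 = e^2.5199 = 12.427, so t = 22.427.
T = 100·t = 2243 K → 2250 K to the nearest 50 K.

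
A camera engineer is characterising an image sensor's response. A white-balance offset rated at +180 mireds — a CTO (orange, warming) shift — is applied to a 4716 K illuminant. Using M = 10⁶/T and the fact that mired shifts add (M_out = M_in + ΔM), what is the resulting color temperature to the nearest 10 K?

2550 K

M_in = 10⁶/4716 = 212.04 mireds.
M_out = 212.04 + (+180) = 392.04 mireds.
T_out = 10⁶/392.04 = 2550.7 K → 2550 K.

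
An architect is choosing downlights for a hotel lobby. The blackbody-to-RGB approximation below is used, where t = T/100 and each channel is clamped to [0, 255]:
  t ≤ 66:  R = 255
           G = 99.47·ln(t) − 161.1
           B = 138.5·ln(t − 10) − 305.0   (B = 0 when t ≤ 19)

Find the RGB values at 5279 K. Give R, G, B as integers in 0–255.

R=255, G=233, B=215

t = 5279/100 = 52.79; the t ≤ 66 branch applies.
R = 255 by definition for t ≤ 66.
G = 99.47·ln 52.79 − 161.1 = 99.47·3.9663 − 161.1 = 233.430.
B = 138.5·ln(52.79 − 10) − 305.0 = 138.5·ln 42.79 − 305.0 = 138.5·3.7563 − 305.0 = 215.248.
Rounded: (255, 233, 215).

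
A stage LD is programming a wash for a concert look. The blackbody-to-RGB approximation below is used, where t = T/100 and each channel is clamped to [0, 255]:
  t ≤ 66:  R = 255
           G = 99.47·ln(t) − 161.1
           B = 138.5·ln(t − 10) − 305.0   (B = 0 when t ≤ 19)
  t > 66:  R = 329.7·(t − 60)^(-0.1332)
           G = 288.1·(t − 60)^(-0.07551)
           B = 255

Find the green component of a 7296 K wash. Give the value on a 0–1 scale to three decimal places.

0.931

t = 7296/100 = 72.96; the t > 66 branch applies.
G = 288.1·(72.96 − 60)^(-0.07551) = 288.1·12.96^(-0.07551) = 288.1·0.82411 = 237.427.
On a 0–1 scale: 237.427/255 = 0.9311 → 0.931.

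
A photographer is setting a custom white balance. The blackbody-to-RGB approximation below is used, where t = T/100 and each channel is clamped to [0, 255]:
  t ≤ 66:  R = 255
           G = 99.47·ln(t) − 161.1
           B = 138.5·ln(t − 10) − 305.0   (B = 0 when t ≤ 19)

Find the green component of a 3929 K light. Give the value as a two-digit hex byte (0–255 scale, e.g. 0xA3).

0xCC

t = 3929/100 = 39.29; the t ≤ 66 branch applies.
G = 99.47·ln 39.29 − 161.1 = 99.47·3.6710 − 161.1 = 204.051.
Rounded: 204; in hex, 0xCC.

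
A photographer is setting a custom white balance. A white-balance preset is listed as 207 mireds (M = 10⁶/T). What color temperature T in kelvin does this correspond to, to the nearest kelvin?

T = 10⁶ / 207 = 4830.92 K → 4831 K.

4831 K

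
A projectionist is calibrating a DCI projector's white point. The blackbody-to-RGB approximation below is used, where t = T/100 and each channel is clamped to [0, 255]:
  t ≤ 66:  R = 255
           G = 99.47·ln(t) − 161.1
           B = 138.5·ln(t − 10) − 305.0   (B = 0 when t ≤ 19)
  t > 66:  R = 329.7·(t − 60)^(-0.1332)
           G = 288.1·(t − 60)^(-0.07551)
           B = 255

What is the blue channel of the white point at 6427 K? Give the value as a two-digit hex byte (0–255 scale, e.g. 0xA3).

0xF8

t = 6427/100 = 64.27; the t ≤ 66 branch applies.
B = 138.5·ln(64.27 − 10) − 305.0 = 138.5·ln 54.27 − 305.0 = 138.5·3.9940 − 305.0 = 248.165.
Rounded: 248; in hex, 0xF8.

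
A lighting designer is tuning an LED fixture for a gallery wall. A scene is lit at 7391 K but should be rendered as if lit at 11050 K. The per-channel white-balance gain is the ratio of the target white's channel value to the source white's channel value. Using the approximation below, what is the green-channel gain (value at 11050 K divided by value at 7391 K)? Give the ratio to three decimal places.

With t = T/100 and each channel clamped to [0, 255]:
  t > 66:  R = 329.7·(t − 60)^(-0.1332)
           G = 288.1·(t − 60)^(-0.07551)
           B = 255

At 7391 K (t = 73.91):
  G = 288.1·(73.91 − 60)^(-0.07551) = 288.1·13.91^(-0.07551) = 288.1·0.81972 = 236.162.
At 11050 K (t = 110.5):
  G = 288.1·(110.5 − 60)^(-0.07551) = 288.1·50.5^(-0.07551) = 288.1·0.74368 = 214.253.
Gain = 214.253 / 236.162 = 0.9072 → 0.907.

0.907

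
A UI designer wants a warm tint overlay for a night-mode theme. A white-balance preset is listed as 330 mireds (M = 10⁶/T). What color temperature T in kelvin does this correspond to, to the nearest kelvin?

T = 10⁶ / 330 = 3030.30 K → 3030 K.

3030 K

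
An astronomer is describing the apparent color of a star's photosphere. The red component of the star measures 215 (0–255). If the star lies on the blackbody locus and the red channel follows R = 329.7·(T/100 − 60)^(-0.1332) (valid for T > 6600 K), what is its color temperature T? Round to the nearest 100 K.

8500 K

(t − 60)^(-0.1332) = 215/329.7 = 0.65211.
t − 60 = 0.65211^(1/-0.1332) = 0.65211^(-7.508) = 24.774, so t = 84.774.
T = 100·t = 8477 K → 8500 K to the nearest 100 K.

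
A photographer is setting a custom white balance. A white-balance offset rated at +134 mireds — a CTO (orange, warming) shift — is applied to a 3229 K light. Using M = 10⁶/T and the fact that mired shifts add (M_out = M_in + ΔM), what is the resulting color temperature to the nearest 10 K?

M_in = 10⁶/3229 = 309.69 mireds.
M_out = 309.69 + (+134) = 443.69 mireds.
T_out = 10⁶/443.69 = 2253.8 K → 2250 K.

2250 K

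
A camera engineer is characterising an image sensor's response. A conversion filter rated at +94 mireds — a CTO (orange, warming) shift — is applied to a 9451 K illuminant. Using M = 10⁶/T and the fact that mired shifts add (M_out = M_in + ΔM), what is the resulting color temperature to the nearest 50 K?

5000 K

M_in = 10⁶/9451 = 105.81 mireds.
M_out = 105.81 + (+94) = 199.81 mireds.
T_out = 10⁶/199.81 = 5004.8 K → 5000 K.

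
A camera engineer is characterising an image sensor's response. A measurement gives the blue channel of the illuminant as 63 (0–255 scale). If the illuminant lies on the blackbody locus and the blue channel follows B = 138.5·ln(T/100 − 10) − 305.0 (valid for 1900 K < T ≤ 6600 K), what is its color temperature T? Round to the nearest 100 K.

ln(t − 10) = (63 + 305.0) / 138.5 = 2.6570.
t − 10 = e^2.6570 = 14.254, so t = 24.254.
T = 100·t = 2425 K → 2400 K to the nearest 100 K.

2400 K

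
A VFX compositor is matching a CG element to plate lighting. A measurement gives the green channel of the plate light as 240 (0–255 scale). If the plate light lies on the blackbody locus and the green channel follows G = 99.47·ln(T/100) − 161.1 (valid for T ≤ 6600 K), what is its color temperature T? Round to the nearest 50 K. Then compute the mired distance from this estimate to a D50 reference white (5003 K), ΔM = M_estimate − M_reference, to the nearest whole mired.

-23 mireds

ln t = (240 + 161.1) / 99.47 = 4.0324.
t = e^4.0324 = 56.394.
T = 100·t = 5639 K → 5650 K to the nearest 50 K.
M_estimate = 10⁶/5650 = 176.99; M_reference = 10⁶/5003 = 199.88.
ΔM = 176.99 − 199.88 = -22.89 → -23 mireds.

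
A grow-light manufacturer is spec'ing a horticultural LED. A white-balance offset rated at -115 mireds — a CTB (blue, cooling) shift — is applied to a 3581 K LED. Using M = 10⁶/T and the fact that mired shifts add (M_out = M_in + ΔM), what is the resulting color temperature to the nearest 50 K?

M_in = 10⁶/3581 = 279.25 mireds.
M_out = 279.25 + (-115) = 164.25 mireds.
T_out = 10⁶/164.25 = 6088.2 K → 6100 K.

6100 K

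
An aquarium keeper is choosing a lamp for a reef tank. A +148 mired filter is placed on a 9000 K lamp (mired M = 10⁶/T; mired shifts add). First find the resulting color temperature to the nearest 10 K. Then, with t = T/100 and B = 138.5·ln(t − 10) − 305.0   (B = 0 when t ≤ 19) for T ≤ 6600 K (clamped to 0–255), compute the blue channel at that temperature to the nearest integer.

M_in = 10⁶/9000 = 111.11; M_out = 111.11 + (+148) = 259.11.
T_out = 10⁶/259.11 = 3859.3 K → 3860 K; t = 38.6.
B = 138.5·ln(38.6 − 10) − 305.0 = 138.5·ln 28.6 − 305.0 = 138.5·3.3534 − 305.0 = 159.447.
Rounded: 159.

159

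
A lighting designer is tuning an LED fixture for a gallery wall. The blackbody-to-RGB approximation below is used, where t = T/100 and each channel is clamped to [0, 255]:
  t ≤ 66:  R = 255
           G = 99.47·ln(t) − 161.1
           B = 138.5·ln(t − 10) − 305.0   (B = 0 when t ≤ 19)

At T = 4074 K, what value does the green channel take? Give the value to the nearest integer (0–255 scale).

t = 4074/100 = 40.74; the t ≤ 66 branch applies.
G = 99.47·ln 40.74 − 161.1 = 99.47·3.7072 − 161.1 = 207.656.
Rounded: 208.

208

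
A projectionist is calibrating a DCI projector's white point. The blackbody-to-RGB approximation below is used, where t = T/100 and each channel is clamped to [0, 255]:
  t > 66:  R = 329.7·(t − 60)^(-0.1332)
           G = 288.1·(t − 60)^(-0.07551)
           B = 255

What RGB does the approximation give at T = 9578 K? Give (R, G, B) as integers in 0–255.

(205, 220, 255)

t = 9578/100 = 95.78; the t > 66 branch applies.
R = 329.7·(95.78 − 60)^(-0.1332) = 329.7·35.78^(-0.1332) = 329.7·0.62095 = 204.726.
G = 288.1·(95.78 − 60)^(-0.07551) = 288.1·35.78^(-0.07551) = 288.1·0.76328 = 219.901.
B = 255 by definition for t > 66.
Rounded: (205, 220, 255).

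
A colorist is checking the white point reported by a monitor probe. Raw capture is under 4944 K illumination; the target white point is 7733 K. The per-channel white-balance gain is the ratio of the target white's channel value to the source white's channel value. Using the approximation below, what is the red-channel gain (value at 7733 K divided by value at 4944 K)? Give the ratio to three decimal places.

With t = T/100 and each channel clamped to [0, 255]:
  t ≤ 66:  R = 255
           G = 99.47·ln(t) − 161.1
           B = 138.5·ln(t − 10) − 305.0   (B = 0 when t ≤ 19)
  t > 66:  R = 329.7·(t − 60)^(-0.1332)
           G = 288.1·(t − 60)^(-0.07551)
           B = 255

0.884

At 4944 K (t = 49.44):
  R = 255 by definition for t ≤ 66.
At 7733 K (t = 77.33):
  R = 329.7·(77.33 − 60)^(-0.1332) = 329.7·17.33^(-0.1332) = 329.7·0.68390 = 225.482.
Gain = 225.482 / 255.000 = 0.8842 → 0.884.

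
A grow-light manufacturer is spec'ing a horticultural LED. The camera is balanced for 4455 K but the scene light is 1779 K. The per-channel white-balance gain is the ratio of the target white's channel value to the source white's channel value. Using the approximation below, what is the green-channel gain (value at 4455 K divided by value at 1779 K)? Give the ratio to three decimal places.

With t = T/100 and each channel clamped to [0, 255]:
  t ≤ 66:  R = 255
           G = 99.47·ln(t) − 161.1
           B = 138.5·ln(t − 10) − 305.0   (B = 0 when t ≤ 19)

1.729

At 1779 K (t = 17.79):
  G = 99.47·ln 17.79 − 161.1 = 99.47·2.8786 − 161.1 = 125.238.
At 4455 K (t = 44.55):
  G = 99.47·ln 44.55 − 161.1 = 99.47·3.7966 − 161.1 = 216.549.
Gain = 216.549 / 125.238 = 1.7291 → 1.729.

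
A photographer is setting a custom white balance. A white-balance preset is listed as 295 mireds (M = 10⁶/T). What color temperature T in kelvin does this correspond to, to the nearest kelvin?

3390 K

T = 10⁶ / 295 = 3389.83 K → 3390 K.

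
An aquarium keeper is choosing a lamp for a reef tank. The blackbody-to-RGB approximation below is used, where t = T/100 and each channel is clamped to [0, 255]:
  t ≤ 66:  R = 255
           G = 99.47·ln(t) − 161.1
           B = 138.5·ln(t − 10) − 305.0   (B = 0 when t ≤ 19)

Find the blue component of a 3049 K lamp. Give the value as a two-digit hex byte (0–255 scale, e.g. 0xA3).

t = 3049/100 = 30.49; the t ≤ 66 branch applies.
B = 138.5·ln(30.49 − 10) − 305.0 = 138.5·ln 20.49 − 305.0 = 138.5·3.0199 − 305.0 = 113.261.
Rounded: 113; in hex, 0x71.

0x71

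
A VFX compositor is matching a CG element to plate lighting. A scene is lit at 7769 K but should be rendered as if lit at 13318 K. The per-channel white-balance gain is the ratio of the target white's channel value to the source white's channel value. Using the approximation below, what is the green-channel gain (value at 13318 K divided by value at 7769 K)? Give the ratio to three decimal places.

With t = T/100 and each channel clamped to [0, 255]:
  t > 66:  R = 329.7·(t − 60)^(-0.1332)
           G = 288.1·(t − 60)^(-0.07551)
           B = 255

At 7769 K (t = 77.69):
  G = 288.1·(77.69 − 60)^(-0.07551) = 288.1·17.69^(-0.07551) = 288.1·0.80498 = 231.914.
At 13318 K (t = 133.18):
  G = 288.1·(133.18 − 60)^(-0.07551) = 288.1·73.18^(-0.07551) = 288.1·0.72314 = 208.335.
Gain = 208.335 / 231.914 = 0.8983 → 0.898.

0.898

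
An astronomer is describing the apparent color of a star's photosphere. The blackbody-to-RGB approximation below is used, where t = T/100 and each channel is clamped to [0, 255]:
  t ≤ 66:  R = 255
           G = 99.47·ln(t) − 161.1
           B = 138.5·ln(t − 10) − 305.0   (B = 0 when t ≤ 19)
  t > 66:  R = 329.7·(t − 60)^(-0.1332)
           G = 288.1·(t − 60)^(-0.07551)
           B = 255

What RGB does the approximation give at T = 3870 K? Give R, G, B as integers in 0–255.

t = 3870/100 = 38.7; the t ≤ 66 branch applies.
R = 255 by definition for t ≤ 66.
G = 99.47·ln 38.7 − 161.1 = 99.47·3.6558 − 161.1 = 202.546.
B = 138.5·ln(38.7 − 10) − 305.0 = 138.5·ln 28.7 − 305.0 = 138.5·3.3569 − 305.0 = 159.930.
Rounded: (255, 203, 160).

R=255, G=203, B=160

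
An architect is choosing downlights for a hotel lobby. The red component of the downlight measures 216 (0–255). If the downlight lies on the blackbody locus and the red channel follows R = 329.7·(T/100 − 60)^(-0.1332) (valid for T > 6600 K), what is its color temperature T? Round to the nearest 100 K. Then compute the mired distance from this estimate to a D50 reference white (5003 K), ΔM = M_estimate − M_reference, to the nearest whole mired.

(t − 60)^(-0.1332) = 216/329.7 = 0.65514.
t − 60 = 0.65514^(1/-0.1332) = 0.65514^(-7.508) = 23.926, so t = 83.926.
T = 100·t = 8393 K → 8400 K to the nearest 100 K.
M_estimate = 10⁶/8400 = 119.05; M_reference = 10⁶/5003 = 199.88.
ΔM = 119.05 − 199.88 = -80.83 → -81 mireds.

-81 mireds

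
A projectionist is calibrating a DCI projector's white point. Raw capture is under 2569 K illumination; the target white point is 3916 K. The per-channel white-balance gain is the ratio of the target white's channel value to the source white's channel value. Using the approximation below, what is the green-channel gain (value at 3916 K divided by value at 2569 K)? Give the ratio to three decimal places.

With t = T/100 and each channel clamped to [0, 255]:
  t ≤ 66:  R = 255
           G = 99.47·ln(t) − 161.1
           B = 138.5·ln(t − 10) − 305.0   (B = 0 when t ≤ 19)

At 2569 K (t = 25.69):
  G = 99.47·ln 25.69 − 161.1 = 99.47·3.2461 − 161.1 = 161.790.
At 3916 K (t = 39.16):
  G = 99.47·ln 39.16 − 161.1 = 99.47·3.6677 − 161.1 = 203.722.
Gain = 203.722 / 161.790 = 1.2592 → 1.259.

1.259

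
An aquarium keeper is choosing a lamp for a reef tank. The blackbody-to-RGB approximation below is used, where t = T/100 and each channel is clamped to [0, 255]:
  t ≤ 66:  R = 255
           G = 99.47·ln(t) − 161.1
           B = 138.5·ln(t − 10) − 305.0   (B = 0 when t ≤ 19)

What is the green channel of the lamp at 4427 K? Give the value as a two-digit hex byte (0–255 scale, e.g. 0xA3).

t = 4427/100 = 44.27; the t ≤ 66 branch applies.
G = 99.47·ln 44.27 − 161.1 = 99.47·3.7903 − 161.1 = 215.922.
Rounded: 216; in hex, 0xD8.

0xD8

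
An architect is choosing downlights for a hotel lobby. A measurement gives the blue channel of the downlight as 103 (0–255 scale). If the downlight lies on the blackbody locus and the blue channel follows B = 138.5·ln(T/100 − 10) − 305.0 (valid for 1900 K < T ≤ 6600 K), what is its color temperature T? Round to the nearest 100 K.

2900 K

ln(t − 10) = (103 + 305.0) / 138.5 = 2.9458.
t − 10 = e^2.9458 = 19.027, so t = 29.027.
T = 100·t = 2903 K → 2900 K to the nearest 100 K.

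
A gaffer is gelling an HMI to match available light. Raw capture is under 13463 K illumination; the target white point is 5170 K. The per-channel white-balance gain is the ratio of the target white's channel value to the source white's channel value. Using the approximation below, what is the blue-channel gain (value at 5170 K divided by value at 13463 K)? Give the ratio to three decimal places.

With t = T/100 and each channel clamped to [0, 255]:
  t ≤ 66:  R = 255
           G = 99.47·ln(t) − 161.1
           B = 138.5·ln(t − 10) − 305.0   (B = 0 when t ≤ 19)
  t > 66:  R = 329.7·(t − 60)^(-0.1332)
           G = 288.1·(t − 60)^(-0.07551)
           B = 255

At 13463 K (t = 134.63):
  B = 255 by definition for t > 66.
At 5170 K (t = 51.7):
  B = 138.5·ln(51.7 − 10) − 305.0 = 138.5·ln 41.7 − 305.0 = 138.5·3.7305 − 305.0 = 211.674.
Gain = 211.674 / 255.000 = 0.8301 → 0.830.

0.830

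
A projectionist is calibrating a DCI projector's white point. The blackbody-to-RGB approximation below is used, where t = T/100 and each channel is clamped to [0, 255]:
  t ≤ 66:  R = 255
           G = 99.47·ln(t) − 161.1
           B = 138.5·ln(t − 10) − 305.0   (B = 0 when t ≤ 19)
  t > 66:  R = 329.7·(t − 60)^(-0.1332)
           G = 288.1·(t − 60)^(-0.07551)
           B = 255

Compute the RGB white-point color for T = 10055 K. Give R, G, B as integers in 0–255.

R=201, G=218, B=255

t = 10055/100 = 100.55; the t > 66 branch applies.
R = 329.7·(100.55 − 60)^(-0.1332) = 329.7·40.55^(-0.1332) = 329.7·0.61068 = 201.342.
G = 288.1·(100.55 − 60)^(-0.07551) = 288.1·40.55^(-0.07551) = 288.1·0.75610 = 217.833.
B = 255 by definition for t > 66.
Rounded: (201, 218, 255).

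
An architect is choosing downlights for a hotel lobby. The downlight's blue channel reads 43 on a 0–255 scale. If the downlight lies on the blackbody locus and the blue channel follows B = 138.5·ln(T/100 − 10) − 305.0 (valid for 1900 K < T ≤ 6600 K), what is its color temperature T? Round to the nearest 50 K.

ln(t − 10) = (43 + 305.0) / 138.5 = 2.5126.
t − 10 = e^2.5126 = 12.337, so t = 22.337.
T = 100·t = 2234 K → 2250 K to the nearest 50 K.

2250 K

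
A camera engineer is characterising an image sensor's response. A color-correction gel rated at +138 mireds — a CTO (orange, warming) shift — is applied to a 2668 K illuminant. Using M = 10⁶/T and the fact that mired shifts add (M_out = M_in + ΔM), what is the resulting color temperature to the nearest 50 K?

M_in = 10⁶/2668 = 374.81 mireds.
M_out = 374.81 + (+138) = 512.81 mireds.
T_out = 10⁶/512.81 = 1950.0 K → 1950 K.

1950 K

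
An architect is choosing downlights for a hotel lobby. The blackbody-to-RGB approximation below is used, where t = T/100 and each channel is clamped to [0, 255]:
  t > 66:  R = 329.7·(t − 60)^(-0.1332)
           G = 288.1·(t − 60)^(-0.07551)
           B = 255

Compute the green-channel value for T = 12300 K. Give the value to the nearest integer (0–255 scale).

t = 12300/100 = 123; the t > 66 branch applies.
G = 288.1·(123 − 60)^(-0.07551) = 288.1·63^(-0.07551) = 288.1·0.73136 = 210.705.
Rounded: 211.

211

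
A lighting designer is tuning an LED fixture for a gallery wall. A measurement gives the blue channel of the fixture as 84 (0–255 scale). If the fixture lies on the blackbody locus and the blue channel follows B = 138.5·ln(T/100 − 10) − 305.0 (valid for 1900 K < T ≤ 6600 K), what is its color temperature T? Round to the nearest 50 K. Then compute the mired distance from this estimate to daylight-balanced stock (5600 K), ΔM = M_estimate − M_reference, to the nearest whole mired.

ln(t − 10) = (84 + 305.0) / 138.5 = 2.8087.
t − 10 = e^2.8087 = 16.588, so t = 26.588.
T = 100·t = 2659 K → 2650 K to the nearest 50 K.
M_estimate = 10⁶/2650 = 377.36; M_reference = 10⁶/5600 = 178.57.
ΔM = 377.36 − 178.57 = 198.79 → +199 mireds.

+199 mireds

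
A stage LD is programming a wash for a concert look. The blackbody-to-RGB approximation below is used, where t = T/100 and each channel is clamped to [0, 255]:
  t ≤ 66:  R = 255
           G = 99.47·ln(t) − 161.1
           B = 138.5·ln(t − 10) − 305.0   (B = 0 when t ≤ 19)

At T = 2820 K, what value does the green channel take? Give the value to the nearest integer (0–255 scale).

t = 2820/100 = 28.2; the t ≤ 66 branch applies.
G = 99.47·ln 28.2 − 161.1 = 99.47·3.3393 − 161.1 = 171.062.
Rounded: 171.

171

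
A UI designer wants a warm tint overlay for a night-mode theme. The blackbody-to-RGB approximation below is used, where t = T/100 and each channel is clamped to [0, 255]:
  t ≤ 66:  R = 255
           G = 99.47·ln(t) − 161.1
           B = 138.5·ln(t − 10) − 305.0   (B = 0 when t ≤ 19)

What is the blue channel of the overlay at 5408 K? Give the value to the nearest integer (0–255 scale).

219

t = 5408/100 = 54.08; the t ≤ 66 branch applies.
B = 138.5·ln(54.08 − 10) − 305.0 = 138.5·ln 44.08 − 305.0 = 138.5·3.7860 − 305.0 = 219.362.
Rounded: 219.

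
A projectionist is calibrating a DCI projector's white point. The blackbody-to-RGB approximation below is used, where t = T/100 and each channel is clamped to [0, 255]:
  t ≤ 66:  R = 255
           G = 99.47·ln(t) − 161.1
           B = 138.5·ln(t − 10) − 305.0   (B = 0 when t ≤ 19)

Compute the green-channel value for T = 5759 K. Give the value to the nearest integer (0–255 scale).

t = 5759/100 = 57.59; the t ≤ 66 branch applies.
G = 99.47·ln 57.59 − 161.1 = 99.47·4.0533 − 161.1 = 242.087.
Rounded: 242.

242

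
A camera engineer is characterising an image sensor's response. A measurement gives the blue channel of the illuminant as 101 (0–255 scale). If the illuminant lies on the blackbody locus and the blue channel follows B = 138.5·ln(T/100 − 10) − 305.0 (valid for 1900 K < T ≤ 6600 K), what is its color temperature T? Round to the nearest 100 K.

2900 K

ln(t − 10) = (101 + 305.0) / 138.5 = 2.9314.
t − 10 = e^2.9314 = 18.754, so t = 28.754.
T = 100·t = 2875 K → 2900 K to the nearest 100 K.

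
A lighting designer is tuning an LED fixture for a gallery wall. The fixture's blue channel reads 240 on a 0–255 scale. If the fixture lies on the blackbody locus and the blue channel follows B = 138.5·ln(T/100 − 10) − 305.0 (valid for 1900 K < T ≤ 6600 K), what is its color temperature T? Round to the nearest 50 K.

ln(t − 10) = (240 + 305.0) / 138.5 = 3.9350.
t − 10 = e^3.9350 = 51.163, so t = 61.163.
T = 100·t = 6116 K → 6100 K to the nearest 50 K.

6100 K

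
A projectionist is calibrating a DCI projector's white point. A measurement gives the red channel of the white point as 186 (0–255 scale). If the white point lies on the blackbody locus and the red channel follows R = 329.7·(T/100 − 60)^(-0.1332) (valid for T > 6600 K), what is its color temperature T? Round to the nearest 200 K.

(t − 60)^(-0.1332) = 186/329.7 = 0.56415.
t − 60 = 0.56415^(1/-0.1332) = 0.56415^(-7.508) = 73.521, so t = 133.521.
T = 100·t = 13352 K → 13400 K to the nearest 200 K.

13400 K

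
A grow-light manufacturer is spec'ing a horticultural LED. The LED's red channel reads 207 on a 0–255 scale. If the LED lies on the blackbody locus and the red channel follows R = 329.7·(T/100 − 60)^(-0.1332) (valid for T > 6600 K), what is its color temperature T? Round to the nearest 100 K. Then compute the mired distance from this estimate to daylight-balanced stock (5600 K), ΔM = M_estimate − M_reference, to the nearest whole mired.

(t − 60)^(-0.1332) = 207/329.7 = 0.62784.
t − 60 = 0.62784^(1/-0.1332) = 0.62784^(-7.508) = 32.933, so t = 92.933.
T = 100·t = 9293 K → 9300 K to the nearest 100 K.
M_estimate = 10⁶/9300 = 107.53; M_reference = 10⁶/5600 = 178.57.
ΔM = 107.53 − 178.57 = -71.04 → -71 mireds.

-71 mireds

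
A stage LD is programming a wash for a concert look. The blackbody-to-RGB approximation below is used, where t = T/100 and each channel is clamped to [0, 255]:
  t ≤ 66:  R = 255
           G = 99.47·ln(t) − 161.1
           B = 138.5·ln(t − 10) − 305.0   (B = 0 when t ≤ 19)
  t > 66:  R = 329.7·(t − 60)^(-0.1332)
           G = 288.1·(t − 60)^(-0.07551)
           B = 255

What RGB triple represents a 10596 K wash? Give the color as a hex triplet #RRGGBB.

#C6D8FF

t = 10596/100 = 105.96; the t > 66 branch applies.
R = 329.7·(105.96 − 60)^(-0.1332) = 329.7·45.96^(-0.1332) = 329.7·0.60058 = 198.011.
G = 288.1·(105.96 − 60)^(-0.07551) = 288.1·45.96^(-0.07551) = 288.1·0.74899 = 215.783.
B = 255 by definition for t > 66.
Rounded: (198, 216, 255).
In hex: #C6D8FF.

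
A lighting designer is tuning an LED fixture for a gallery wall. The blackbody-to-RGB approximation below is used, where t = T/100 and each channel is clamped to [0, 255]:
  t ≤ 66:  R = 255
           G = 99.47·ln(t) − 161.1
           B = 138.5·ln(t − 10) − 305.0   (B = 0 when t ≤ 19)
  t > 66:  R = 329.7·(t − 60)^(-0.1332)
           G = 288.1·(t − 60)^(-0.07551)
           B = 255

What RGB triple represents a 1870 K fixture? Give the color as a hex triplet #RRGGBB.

t = 1870/100 = 18.7; the t ≤ 66 branch applies.
R = 255 by definition for t ≤ 66.
G = 99.47·ln 18.7 − 161.1 = 99.47·2.9285 − 161.1 = 130.200.
t = 18.7 ≤ 19, so B = 0.
Rounded: (255, 130, 0).
In hex: #FF8200.

#FF8200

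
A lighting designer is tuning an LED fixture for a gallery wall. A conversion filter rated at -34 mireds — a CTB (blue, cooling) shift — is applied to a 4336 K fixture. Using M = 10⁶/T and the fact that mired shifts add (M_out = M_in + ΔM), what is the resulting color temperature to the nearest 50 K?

M_in = 10⁶/4336 = 230.63 mireds.
M_out = 230.63 + (-34) = 196.63 mireds.
T_out = 10⁶/196.63 = 5085.8 K → 5100 K.

5100 K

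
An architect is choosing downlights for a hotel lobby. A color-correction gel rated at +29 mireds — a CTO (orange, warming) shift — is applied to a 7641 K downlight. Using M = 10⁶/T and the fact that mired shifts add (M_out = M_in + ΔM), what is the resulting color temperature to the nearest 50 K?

M_in = 10⁶/7641 = 130.87 mireds.
M_out = 130.87 + (+29) = 159.87 mireds.
T_out = 10⁶/159.87 = 6255.0 K → 6250 K.

6250 K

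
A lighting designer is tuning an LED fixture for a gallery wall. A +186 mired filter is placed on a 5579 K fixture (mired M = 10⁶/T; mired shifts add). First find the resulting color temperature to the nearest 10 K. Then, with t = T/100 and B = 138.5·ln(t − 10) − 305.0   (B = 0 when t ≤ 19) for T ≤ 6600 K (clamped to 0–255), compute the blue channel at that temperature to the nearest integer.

91

M_in = 10⁶/5579 = 179.24; M_out = 179.24 + (+186) = 365.24.
T_out = 10⁶/365.24 = 2737.9 K → 2740 K; t = 27.4.
B = 138.5·ln(27.4 − 10) − 305.0 = 138.5·ln 17.4 − 305.0 = 138.5·2.8565 − 305.0 = 90.621.
Rounded: 91.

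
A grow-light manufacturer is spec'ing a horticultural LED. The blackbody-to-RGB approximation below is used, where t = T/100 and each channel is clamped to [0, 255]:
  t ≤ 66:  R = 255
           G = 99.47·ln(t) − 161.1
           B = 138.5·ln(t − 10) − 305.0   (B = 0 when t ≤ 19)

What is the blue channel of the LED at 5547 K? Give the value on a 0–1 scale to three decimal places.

0.877

t = 5547/100 = 55.47; the t ≤ 66 branch applies.
B = 138.5·ln(55.47 − 10) − 305.0 = 138.5·ln 45.47 − 305.0 = 138.5·3.8171 − 305.0 = 223.662.
On a 0–1 scale: 223.662/255 = 0.8771 → 0.877.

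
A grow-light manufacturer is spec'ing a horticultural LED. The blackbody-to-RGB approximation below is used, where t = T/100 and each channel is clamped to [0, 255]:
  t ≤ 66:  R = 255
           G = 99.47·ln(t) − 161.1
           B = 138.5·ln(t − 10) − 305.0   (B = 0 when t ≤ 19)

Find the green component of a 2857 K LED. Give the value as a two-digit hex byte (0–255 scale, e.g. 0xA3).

0xAC

t = 2857/100 = 28.57; the t ≤ 66 branch applies.
G = 99.47·ln 28.57 − 161.1 = 99.47·3.3524 − 161.1 = 172.359.
Rounded: 172; in hex, 0xAC.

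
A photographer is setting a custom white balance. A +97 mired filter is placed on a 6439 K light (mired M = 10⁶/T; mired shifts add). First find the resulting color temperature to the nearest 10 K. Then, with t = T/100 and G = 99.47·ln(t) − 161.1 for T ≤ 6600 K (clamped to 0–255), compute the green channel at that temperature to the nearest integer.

M_in = 10⁶/6439 = 155.30; M_out = 155.30 + (+97) = 252.30.
T_out = 10⁶/252.30 = 3963.5 K → 3960 K; t = 39.6.
G = 99.47·ln 39.6 − 161.1 = 99.47·3.6788 − 161.1 = 204.833.
Rounded: 205.

205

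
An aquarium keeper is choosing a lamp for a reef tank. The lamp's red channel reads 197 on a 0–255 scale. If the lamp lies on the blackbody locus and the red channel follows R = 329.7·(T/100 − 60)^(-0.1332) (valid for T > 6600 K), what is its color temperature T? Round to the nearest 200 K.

(t − 60)^(-0.1332) = 197/329.7 = 0.59751.
t − 60 = 0.59751^(1/-0.1332) = 0.59751^(-7.508) = 47.761, so t = 107.761.
T = 100·t = 10776 K → 10800 K to the nearest 200 K.

10800 K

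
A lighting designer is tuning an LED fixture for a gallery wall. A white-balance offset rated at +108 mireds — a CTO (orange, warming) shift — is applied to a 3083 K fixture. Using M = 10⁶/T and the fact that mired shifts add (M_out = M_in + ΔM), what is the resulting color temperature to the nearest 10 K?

M_in = 10⁶/3083 = 324.36 mireds.
M_out = 324.36 + (+108) = 432.36 mireds.
T_out = 10⁶/432.36 = 2312.9 K → 2310 K.

2310 K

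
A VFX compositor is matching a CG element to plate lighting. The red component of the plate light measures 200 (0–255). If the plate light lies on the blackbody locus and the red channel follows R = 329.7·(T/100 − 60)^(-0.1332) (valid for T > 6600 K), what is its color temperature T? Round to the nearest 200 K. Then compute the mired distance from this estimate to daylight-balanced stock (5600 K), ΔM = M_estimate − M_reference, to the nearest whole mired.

(t − 60)^(-0.1332) = 200/329.7 = 0.60661.
t − 60 = 0.60661^(1/-0.1332) = 0.60661^(-7.508) = 42.638, so t = 102.638.
T = 100·t = 10264 K → 10200 K to the nearest 200 K.
M_estimate = 10⁶/10200 = 98.04; M_reference = 10⁶/5600 = 178.57.
ΔM = 98.04 − 178.57 = -80.53 → -81 mireds.

-81 mireds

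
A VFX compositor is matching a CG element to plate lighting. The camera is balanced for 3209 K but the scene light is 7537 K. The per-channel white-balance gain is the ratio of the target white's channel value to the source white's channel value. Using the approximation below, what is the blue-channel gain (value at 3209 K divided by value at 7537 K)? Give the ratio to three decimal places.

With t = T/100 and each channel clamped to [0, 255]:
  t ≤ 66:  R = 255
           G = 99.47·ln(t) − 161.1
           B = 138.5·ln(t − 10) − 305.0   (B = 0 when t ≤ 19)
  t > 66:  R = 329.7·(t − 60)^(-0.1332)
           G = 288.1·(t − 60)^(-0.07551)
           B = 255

0.485

At 7537 K (t = 75.37):
  B = 255 by definition for t > 66.
At 3209 K (t = 32.09):
  B = 138.5·ln(32.09 − 10) − 305.0 = 138.5·ln 22.09 − 305.0 = 138.5·3.0951 − 305.0 = 123.675.
Gain = 123.675 / 255.000 = 0.4850 → 0.485.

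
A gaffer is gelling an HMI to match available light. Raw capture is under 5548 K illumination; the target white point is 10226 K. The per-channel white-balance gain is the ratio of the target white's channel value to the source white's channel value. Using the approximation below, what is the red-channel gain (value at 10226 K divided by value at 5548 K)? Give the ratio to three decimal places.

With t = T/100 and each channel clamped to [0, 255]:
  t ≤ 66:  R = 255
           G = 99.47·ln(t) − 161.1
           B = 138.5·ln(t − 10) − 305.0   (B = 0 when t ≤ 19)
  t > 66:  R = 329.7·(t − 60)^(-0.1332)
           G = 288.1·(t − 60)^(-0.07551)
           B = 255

0.785

At 5548 K (t = 55.48):
  R = 255 by definition for t ≤ 66.
At 10226 K (t = 102.26):
  R = 329.7·(102.26 − 60)^(-0.1332) = 329.7·42.26^(-0.1332) = 329.7·0.60733 = 200.237.
Gain = 200.237 / 255.000 = 0.7852 → 0.785.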